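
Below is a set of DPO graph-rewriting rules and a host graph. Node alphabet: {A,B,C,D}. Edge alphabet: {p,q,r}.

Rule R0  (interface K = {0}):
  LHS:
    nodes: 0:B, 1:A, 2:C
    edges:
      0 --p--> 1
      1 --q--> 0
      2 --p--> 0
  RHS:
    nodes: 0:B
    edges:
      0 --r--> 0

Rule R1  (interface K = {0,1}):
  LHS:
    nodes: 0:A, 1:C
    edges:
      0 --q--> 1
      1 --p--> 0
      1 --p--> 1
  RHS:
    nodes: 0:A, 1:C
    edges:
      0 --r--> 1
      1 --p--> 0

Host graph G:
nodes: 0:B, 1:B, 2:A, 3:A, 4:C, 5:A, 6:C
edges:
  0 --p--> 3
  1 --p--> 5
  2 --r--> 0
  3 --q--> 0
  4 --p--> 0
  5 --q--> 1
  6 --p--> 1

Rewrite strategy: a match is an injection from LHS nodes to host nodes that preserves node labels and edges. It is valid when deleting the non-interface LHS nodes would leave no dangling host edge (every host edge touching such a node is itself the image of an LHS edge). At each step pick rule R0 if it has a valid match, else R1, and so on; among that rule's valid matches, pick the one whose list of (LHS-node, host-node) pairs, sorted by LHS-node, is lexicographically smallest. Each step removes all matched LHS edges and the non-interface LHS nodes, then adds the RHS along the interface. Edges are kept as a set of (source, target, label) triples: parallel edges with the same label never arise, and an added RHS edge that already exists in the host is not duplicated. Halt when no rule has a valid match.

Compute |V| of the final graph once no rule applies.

start.  V:7 E:7  edges: 0-p->3 1-p->5 2-r->0 3-q->0 4-p->0 5-q->1 6-p->1
1. fire R0 via {0↦0, 1↦3, 2↦4}  →  V:5 E:5  edges: 0-r->0 1-p->5 2-r->0 5-q->1 6-p->1
2. fire R0 via {0↦1, 1↦5, 2↦6}  →  V:3 E:3  edges: 0-r->0 1-r->1 2-r->0
normal form: no rule applies after step 2
NF nodes: {0:B, 1:B, 2:A}

Answer: 3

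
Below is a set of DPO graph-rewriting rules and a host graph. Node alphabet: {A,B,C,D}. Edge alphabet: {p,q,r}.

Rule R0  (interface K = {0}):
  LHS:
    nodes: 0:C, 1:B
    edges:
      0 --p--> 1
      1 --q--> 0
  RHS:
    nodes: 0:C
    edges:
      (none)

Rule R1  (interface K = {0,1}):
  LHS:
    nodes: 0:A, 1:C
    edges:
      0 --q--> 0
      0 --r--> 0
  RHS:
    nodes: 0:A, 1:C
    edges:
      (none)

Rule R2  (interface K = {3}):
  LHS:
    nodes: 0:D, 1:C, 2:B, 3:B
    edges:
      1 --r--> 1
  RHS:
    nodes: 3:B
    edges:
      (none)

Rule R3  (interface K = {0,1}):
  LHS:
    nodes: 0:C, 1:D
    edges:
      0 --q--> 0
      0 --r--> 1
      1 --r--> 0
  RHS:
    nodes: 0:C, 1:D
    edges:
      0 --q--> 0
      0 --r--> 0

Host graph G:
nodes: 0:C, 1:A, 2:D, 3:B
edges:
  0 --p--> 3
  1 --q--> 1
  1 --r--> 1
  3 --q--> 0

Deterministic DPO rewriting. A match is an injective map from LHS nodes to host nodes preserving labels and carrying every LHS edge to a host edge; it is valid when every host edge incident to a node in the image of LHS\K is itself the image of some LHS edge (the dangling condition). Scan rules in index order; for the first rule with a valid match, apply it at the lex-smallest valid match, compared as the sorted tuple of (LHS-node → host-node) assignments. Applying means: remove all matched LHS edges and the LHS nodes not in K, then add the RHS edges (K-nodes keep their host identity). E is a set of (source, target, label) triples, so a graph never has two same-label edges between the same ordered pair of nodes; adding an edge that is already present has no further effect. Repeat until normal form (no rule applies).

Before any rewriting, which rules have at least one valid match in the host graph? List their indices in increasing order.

R0: 1 valid match — {0↦0, 1↦3}
R1: 1 valid match — {0↦1, 1↦0}
R2: no valid match — LHS pattern not found
R3: no valid match — LHS pattern not found

Answer: [R0,R1]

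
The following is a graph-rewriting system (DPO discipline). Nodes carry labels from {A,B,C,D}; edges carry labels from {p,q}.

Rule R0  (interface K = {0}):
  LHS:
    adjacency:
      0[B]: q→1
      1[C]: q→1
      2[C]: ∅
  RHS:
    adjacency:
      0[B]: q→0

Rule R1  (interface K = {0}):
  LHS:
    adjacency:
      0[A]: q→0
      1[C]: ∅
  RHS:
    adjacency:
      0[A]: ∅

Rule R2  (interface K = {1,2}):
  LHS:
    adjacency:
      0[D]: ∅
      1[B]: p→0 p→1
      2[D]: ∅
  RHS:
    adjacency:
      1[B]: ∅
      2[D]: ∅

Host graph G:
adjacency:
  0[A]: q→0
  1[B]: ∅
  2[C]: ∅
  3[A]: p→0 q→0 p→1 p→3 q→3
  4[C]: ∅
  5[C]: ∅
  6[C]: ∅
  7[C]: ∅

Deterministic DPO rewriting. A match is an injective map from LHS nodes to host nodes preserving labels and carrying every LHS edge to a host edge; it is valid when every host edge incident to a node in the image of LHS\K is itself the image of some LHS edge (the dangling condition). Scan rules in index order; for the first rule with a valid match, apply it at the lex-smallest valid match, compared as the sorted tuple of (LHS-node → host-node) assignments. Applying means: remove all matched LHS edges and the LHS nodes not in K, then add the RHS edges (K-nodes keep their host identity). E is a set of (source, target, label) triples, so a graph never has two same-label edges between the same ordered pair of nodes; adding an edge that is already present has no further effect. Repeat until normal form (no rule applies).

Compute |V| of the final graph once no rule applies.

initial: |V|=8 |E|=6  E = 0-q->0 3-p->0 3-q->0 3-p->1 3-p->3 3-q->3
step 1: apply R1 at {0↦0, 1↦2}  → |V|=7 |E|=5  E = 3-p->0 3-q->0 3-p->1 3-p->3 3-q->3
step 2: apply R1 at {0↦3, 1↦4}  → |V|=6 |E|=4  E = 3-p->0 3-q->0 3-p->1 3-p->3
halt: no rule applies after step 2
NF nodes: {0:A, 1:B, 3:A, 5:C, 6:C, 7:C}

Answer: 6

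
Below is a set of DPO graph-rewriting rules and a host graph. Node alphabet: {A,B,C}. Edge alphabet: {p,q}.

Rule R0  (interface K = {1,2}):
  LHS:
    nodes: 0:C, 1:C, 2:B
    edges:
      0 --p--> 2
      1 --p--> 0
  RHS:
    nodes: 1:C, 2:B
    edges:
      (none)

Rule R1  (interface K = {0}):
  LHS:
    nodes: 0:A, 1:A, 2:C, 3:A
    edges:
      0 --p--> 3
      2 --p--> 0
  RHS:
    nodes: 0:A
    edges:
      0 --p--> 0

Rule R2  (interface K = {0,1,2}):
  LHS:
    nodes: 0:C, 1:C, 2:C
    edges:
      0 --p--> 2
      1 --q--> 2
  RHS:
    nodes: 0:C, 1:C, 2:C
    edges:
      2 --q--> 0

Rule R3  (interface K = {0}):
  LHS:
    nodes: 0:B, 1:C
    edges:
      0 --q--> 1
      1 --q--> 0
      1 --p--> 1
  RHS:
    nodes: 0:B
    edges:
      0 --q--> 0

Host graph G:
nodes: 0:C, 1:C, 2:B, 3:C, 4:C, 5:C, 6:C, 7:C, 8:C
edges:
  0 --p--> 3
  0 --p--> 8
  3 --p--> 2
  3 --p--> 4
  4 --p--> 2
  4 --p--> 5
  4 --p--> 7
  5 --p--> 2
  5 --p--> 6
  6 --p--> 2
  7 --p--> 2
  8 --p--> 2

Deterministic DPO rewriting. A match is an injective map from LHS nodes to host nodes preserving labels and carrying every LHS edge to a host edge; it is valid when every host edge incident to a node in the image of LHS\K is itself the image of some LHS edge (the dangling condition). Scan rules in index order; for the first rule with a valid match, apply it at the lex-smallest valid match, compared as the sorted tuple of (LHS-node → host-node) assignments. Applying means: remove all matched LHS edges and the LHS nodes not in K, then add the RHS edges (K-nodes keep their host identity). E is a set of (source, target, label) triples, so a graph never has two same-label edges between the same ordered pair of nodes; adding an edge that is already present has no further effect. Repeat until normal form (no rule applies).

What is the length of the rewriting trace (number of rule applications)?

initial: |V|=9 |E|=12  E = 0-p->3 0-p->8 3-p->2 3-p->4 4-p->2 4-p->5 4-p->7 5-p->2 5-p->6 6-p->2 7-p->2 8-p->2
step 1: apply R0 at {0↦6, 1↦5, 2↦2}  → |V|=8 |E|=10  E = 0-p->3 0-p->8 3-p->2 3-p->4 4-p->2 4-p->5 4-p->7 5-p->2 7-p->2 8-p->2
step 2: apply R0 at {0↦5, 1↦4, 2↦2}  → |V|=7 |E|=8  E = 0-p->3 0-p->8 3-p->2 3-p->4 4-p->2 4-p->7 7-p->2 8-p->2
step 3: apply R0 at {0↦7, 1↦4, 2↦2}  → |V|=6 |E|=6  E = 0-p->3 0-p->8 3-p->2 3-p->4 4-p->2 8-p->2
step 4: apply R0 at {0↦4, 1↦3, 2↦2}  → |V|=5 |E|=4  E = 0-p->3 0-p->8 3-p->2 8-p->2
step 5: apply R0 at {0↦3, 1↦0, 2↦2}  → |V|=4 |E|=2  E = 0-p->8 8-p->2
step 6: apply R0 at {0↦8, 1↦0, 2↦2}  → |V|=3 |E|=0  E = ∅
halt: no rule applies after step 6

Answer: 6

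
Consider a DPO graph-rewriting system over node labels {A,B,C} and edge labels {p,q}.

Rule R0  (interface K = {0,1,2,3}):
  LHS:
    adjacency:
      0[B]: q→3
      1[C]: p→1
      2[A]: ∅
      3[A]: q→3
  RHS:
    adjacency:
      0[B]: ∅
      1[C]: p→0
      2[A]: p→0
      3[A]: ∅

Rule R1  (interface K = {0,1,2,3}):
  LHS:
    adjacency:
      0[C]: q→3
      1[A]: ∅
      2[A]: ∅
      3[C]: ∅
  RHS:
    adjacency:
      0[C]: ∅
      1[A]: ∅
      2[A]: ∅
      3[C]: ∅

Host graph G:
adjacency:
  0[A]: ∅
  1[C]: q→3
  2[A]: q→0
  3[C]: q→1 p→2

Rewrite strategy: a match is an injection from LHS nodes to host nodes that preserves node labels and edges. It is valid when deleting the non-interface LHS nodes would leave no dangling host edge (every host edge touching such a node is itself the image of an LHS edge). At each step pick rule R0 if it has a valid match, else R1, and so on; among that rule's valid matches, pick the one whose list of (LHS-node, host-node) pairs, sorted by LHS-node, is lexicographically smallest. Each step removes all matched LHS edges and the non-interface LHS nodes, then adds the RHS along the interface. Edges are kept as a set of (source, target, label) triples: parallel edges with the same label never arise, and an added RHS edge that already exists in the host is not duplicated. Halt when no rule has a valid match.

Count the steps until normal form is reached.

start.  V:4 E:4  edges: 1-q->3 2-q->0 3-q->1 3-p->2
1. fire R1 via {0↦1, 1↦0, 2↦2, 3↦3}  →  V:4 E:3  edges: 2-q->0 3-q->1 3-p->2
2. fire R1 via {0↦3, 1↦0, 2↦2, 3↦1}  →  V:4 E:2  edges: 2-q->0 3-p->2
halt: no rule applies after step 2

Answer: 2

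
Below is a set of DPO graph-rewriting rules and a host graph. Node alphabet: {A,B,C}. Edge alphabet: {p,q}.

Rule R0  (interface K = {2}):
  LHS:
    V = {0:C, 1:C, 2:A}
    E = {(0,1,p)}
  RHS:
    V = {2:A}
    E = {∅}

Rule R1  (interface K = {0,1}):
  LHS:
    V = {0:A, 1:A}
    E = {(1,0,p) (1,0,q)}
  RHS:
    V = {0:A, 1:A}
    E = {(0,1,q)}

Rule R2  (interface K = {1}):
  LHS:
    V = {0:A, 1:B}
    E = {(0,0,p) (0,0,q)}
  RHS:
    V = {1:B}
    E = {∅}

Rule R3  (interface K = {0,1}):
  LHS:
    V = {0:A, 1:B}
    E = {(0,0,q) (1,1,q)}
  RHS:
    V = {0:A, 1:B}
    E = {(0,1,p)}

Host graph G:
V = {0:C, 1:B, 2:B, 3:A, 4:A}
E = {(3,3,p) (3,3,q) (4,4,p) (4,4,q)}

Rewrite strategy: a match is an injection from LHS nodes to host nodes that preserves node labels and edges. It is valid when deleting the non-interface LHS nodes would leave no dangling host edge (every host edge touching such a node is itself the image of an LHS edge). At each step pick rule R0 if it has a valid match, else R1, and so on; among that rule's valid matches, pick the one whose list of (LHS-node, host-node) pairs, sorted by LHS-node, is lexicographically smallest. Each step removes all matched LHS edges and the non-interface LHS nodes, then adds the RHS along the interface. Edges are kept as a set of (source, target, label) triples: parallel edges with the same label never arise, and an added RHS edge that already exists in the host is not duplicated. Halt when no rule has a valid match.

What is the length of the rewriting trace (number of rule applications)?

Answer: 2

Rewrite trace:
[0] host  ⇒  5 nodes, 4 edges  {3-p->3 3-q->3 4-p->4 4-q->4}
[1] R2 @ {0↦3, 1↦1}  ⇒  4 nodes, 2 edges  {4-p->4 4-q->4}
[2] R2 @ {0↦4, 1↦1}  ⇒  3 nodes, 0 edges  {∅}
normal form: no rule applies after step 2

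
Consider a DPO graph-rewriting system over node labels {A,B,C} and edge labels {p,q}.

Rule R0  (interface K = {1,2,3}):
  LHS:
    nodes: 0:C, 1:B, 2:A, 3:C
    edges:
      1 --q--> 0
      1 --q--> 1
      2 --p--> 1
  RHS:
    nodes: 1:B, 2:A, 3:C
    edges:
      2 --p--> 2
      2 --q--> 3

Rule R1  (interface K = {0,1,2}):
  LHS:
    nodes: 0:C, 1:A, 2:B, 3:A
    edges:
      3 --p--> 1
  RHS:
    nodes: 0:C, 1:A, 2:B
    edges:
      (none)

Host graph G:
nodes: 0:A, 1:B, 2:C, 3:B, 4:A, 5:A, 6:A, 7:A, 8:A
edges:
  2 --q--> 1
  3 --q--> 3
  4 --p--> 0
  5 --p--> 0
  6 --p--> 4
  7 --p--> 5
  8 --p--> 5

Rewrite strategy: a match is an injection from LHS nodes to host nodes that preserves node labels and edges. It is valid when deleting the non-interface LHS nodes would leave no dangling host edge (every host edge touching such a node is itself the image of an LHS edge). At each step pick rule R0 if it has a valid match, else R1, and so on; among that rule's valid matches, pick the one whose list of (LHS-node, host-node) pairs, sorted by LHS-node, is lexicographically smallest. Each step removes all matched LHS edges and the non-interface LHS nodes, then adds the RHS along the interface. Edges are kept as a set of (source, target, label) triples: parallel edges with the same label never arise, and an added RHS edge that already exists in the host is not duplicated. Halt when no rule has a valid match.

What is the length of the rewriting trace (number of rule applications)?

start.  V:9 E:7  edges: 2-q->1 3-q->3 4-p->0 5-p->0 6-p->4 7-p->5 8-p->5
1. fire R1 via {0↦2, 1↦4, 2↦1, 3↦6}  →  V:8 E:6  edges: 2-q->1 3-q->3 4-p->0 5-p->0 7-p->5 8-p->5
2. fire R1 via {0↦2, 1↦0, 2↦1, 3↦4}  →  V:7 E:5  edges: 2-q->1 3-q->3 5-p->0 7-p->5 8-p->5
3. fire R1 via {0↦2, 1↦5, 2↦1, 3↦7}  →  V:6 E:4  edges: 2-q->1 3-q->3 5-p->0 8-p->5
4. fire R1 via {0↦2, 1↦5, 2↦1, 3↦8}  →  V:5 E:3  edges: 2-q->1 3-q->3 5-p->0
5. fire R1 via {0↦2, 1↦0, 2↦1, 3↦5}  →  V:4 E:2  edges: 2-q->1 3-q->3
normal form: no rule applies after step 5

Answer: 5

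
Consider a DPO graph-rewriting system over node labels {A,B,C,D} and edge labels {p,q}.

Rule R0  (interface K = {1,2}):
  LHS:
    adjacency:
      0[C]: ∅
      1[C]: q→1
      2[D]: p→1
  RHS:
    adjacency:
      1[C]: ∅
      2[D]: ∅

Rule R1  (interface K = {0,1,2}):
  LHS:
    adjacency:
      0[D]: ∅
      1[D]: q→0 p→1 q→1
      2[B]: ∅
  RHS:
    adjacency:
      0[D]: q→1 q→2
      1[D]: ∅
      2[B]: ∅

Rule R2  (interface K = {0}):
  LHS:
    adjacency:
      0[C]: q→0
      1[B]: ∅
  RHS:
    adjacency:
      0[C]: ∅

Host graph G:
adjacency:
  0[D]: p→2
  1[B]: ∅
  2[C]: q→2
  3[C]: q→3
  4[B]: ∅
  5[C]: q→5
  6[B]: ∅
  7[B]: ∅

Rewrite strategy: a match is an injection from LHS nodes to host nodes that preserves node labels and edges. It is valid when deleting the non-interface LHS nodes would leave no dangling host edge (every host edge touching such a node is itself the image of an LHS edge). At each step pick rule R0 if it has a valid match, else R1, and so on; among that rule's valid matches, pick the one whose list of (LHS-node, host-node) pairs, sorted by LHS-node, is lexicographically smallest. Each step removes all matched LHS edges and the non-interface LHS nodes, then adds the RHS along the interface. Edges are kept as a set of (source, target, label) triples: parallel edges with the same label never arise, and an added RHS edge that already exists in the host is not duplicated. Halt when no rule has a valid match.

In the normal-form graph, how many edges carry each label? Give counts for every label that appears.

[0] host  ⇒  8 nodes, 4 edges  {0-p->2 2-q->2 3-q->3 5-q->5}
[1] R2 @ {0↦2, 1↦1}  ⇒  7 nodes, 3 edges  {0-p->2 3-q->3 5-q->5}
[2] R2 @ {0↦3, 1↦4}  ⇒  6 nodes, 2 edges  {0-p->2 5-q->5}
[3] R2 @ {0↦5, 1↦6}  ⇒  5 nodes, 1 edges  {0-p->2}
normal form: no rule applies after step 3
NF edges: [(0, 2, 'p')]

Answer: p:1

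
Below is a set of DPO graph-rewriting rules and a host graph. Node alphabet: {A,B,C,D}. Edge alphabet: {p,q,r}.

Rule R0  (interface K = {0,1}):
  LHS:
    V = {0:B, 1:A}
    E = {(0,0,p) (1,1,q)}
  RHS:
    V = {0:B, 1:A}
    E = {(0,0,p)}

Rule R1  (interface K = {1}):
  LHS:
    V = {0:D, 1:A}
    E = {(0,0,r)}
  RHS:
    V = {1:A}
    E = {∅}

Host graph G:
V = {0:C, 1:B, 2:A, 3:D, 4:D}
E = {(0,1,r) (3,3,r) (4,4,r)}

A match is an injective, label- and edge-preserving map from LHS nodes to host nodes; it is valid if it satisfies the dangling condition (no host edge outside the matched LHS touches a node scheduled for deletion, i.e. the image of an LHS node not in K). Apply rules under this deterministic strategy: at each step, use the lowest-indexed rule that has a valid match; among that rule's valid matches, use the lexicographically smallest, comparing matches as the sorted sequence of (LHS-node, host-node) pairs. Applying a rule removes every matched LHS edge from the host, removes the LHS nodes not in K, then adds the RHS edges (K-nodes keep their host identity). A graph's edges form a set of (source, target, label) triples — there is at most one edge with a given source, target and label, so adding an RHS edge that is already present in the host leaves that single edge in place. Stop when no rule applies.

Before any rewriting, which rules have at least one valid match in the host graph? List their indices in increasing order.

Answer: [R1]

Rewrite trace:
R0: no valid match — LHS pattern not found
R1: 2 valid matches — {0↦3, 1↦2}, {0↦4, 1↦2}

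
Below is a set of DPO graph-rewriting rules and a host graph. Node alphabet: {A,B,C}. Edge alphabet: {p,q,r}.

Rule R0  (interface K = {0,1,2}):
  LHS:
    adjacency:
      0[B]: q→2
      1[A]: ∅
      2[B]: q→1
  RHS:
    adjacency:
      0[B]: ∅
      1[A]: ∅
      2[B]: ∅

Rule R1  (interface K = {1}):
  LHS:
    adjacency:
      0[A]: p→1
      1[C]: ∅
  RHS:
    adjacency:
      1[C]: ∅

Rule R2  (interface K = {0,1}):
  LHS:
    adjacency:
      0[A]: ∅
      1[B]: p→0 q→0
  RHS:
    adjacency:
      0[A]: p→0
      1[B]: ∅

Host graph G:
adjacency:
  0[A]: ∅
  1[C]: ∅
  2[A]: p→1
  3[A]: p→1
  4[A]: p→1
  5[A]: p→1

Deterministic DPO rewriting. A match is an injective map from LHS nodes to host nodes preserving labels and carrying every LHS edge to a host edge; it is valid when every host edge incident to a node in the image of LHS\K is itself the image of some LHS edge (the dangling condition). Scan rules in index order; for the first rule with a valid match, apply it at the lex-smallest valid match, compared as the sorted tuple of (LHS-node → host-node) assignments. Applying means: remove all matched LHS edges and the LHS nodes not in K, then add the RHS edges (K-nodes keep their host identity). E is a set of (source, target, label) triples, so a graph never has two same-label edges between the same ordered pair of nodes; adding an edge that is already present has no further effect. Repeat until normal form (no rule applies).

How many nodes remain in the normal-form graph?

start.  V:6 E:4  edges: 2-p->1 3-p->1 4-p->1 5-p->1
1. fire R1 via {0↦2, 1↦1}  →  V:5 E:3  edges: 3-p->1 4-p->1 5-p->1
2. fire R1 via {0↦3, 1↦1}  →  V:4 E:2  edges: 4-p->1 5-p->1
3. fire R1 via {0↦4, 1↦1}  →  V:3 E:1  edges: 5-p->1
4. fire R1 via {0↦5, 1↦1}  →  V:2 E:0  edges: ∅
normal form: no rule applies after step 4
NF nodes: {0:A, 1:C}

Answer: 2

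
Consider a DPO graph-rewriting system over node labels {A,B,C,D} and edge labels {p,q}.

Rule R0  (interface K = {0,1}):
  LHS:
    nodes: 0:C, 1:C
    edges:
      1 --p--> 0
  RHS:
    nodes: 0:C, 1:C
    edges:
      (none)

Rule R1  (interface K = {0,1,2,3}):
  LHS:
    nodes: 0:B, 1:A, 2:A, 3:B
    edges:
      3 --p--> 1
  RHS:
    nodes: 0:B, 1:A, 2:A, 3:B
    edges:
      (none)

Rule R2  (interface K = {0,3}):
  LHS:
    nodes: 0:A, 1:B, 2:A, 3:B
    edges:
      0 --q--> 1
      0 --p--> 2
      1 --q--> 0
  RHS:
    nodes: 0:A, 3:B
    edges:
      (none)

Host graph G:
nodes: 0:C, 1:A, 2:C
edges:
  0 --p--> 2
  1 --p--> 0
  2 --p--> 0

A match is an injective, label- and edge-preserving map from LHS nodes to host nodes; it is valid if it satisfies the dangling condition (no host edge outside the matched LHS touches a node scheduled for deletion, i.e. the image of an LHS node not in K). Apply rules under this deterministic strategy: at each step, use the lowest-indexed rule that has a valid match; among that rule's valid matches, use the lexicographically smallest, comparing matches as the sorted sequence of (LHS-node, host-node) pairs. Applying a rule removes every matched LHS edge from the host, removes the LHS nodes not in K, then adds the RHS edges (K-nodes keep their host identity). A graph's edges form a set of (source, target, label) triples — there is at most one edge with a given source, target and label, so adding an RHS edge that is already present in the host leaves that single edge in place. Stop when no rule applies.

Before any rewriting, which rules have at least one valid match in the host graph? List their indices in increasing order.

Answer: [R0]

Steps:
R0: 2 valid matches — {0↦0, 1↦2}, {0↦2, 1↦0}
R1: no valid match — LHS pattern not found
R2: no valid match — LHS pattern not found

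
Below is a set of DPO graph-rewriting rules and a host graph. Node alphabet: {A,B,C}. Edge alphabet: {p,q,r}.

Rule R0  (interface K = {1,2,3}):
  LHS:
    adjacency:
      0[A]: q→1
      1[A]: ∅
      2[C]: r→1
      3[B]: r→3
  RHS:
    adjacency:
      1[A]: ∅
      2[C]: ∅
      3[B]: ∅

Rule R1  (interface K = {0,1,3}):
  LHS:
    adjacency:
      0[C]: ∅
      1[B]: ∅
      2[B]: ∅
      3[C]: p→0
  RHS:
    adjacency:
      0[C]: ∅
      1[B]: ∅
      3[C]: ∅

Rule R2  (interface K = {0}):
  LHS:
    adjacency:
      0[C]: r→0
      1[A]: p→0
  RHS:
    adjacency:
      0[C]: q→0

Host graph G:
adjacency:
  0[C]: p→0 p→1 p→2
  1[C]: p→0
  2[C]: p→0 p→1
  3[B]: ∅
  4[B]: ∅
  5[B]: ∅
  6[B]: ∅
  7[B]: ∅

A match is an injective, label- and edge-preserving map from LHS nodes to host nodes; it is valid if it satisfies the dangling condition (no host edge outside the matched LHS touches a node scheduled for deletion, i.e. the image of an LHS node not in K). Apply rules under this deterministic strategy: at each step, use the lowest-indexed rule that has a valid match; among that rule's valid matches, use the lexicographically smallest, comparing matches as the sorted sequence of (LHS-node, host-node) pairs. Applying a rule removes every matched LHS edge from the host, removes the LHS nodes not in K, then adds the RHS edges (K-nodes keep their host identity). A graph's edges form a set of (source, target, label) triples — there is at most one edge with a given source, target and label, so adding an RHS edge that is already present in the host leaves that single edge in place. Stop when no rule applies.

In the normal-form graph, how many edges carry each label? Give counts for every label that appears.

Answer: p:2

Rewrite trace:
initial: |V|=8 |E|=6  E = 0-p->0 0-p->1 0-p->2 1-p->0 2-p->0 2-p->1
step 1: apply R1 at {0↦0, 1↦3, 2↦4, 3↦1}  → |V|=7 |E|=5  E = 0-p->0 0-p->1 0-p->2 2-p->0 2-p->1
step 2: apply R1 at {0↦0, 1↦3, 2↦5, 3↦2}  → |V|=6 |E|=4  E = 0-p->0 0-p->1 0-p->2 2-p->1
step 3: apply R1 at {0↦1, 1↦3, 2↦6, 3↦0}  → |V|=5 |E|=3  E = 0-p->0 0-p->2 2-p->1
step 4: apply R1 at {0↦1, 1↦3, 2↦7, 3↦2}  → |V|=4 |E|=2  E = 0-p->0 0-p->2
halt: no rule applies after step 4
NF edges: [(0, 0, 'p'), (0, 2, 'p')]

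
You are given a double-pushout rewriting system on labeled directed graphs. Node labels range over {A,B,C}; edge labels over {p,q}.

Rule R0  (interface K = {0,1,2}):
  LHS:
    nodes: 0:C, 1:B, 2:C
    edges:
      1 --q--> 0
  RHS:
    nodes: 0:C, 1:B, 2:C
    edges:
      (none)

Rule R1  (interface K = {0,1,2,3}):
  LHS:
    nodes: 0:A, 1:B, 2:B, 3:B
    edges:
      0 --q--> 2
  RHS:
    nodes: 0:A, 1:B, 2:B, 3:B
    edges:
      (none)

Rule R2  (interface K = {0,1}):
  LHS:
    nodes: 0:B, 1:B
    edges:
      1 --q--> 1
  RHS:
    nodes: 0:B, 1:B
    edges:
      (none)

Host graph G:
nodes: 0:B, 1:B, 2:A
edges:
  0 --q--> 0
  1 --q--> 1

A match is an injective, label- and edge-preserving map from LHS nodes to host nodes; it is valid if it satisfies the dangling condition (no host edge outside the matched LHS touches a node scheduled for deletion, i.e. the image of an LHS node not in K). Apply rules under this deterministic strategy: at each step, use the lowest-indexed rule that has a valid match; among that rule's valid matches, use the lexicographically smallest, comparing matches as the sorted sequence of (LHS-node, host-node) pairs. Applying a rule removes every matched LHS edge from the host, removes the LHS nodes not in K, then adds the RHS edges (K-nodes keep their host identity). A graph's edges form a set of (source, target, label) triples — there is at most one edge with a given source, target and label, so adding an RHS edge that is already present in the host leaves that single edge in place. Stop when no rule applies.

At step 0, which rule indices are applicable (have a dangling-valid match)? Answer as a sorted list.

Answer: [R2]

Rewrite trace:
R0: no valid match — LHS pattern not found
R1: no valid match — LHS pattern not found
R2: 2 valid matches — {0↦0, 1↦1}, {0↦1, 1↦0}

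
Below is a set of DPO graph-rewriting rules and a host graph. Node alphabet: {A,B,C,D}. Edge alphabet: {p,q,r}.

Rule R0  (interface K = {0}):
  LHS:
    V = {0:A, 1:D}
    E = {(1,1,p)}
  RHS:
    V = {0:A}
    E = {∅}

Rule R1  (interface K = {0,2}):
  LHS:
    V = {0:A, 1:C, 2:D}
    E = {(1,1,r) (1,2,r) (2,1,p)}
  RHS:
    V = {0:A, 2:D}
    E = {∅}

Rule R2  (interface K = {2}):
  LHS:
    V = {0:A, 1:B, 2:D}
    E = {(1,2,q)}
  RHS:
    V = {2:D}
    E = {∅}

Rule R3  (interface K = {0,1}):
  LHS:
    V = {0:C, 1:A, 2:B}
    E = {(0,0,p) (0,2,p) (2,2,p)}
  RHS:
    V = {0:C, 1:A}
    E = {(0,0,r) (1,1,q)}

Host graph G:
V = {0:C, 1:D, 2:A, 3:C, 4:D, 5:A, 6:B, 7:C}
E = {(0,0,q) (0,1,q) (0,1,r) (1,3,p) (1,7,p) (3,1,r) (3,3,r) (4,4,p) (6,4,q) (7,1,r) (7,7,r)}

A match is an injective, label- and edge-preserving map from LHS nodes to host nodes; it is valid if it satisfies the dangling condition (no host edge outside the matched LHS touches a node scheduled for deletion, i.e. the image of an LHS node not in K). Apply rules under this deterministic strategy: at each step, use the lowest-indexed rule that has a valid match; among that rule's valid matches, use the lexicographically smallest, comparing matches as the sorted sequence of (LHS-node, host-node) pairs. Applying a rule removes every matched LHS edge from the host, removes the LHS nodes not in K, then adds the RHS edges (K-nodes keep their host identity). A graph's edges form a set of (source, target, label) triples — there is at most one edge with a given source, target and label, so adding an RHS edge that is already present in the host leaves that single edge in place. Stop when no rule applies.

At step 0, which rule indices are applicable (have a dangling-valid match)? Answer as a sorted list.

R0: no valid match — 2 raw matches, all fail dangling condition
R1: 4 valid matches — {0↦2, 1↦3, 2↦1}, {0↦2, 1↦7, 2↦1}, {0↦5, 1↦3, 2↦1} (+1 more)
R2: 2 valid matches — {0↦2, 1↦6, 2↦4}, {0↦5, 1↦6, 2↦4}
R3: no valid match — LHS pattern not found

Answer: [R1,R2]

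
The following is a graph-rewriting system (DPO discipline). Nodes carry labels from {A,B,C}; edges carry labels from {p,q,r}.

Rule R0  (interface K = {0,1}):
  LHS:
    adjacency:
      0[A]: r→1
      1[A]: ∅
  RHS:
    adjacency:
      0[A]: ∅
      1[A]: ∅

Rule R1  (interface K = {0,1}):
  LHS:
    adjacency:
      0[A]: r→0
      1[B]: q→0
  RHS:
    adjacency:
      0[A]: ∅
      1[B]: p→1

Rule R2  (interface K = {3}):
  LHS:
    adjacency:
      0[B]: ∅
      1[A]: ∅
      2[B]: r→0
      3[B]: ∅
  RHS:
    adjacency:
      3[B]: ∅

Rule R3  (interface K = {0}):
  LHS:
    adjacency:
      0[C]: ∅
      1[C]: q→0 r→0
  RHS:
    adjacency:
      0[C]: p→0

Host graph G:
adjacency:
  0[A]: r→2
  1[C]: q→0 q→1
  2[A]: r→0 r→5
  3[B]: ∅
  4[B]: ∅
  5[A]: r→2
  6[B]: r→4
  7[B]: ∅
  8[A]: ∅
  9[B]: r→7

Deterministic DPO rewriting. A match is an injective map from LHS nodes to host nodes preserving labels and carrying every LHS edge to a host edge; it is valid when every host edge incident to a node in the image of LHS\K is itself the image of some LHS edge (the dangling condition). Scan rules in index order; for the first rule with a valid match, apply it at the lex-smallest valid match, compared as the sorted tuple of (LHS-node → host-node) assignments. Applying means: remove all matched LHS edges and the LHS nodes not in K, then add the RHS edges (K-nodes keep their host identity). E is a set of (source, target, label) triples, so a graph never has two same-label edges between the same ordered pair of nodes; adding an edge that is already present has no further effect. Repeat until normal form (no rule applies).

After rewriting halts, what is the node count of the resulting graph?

Answer: 4

Derivation:
start.  V:10 E:8  edges: 0-r->2 1-q->0 1-q->1 2-r->0 2-r->5 5-r->2 6-r->4 9-r->7
1. fire R0 via {0↦0, 1↦2}  →  V:10 E:7  edges: 1-q->0 1-q->1 2-r->0 2-r->5 5-r->2 6-r->4 9-r->7
2. fire R0 via {0↦2, 1↦0}  →  V:10 E:6  edges: 1-q->0 1-q->1 2-r->5 5-r->2 6-r->4 9-r->7
3. fire R0 via {0↦2, 1↦5}  →  V:10 E:5  edges: 1-q->0 1-q->1 5-r->2 6-r->4 9-r->7
4. fire R0 via {0↦5, 1↦2}  →  V:10 E:4  edges: 1-q->0 1-q->1 6-r->4 9-r->7
5. fire R2 via {0↦4, 1↦2, 2↦6, 3↦3}  →  V:7 E:3  edges: 1-q->0 1-q->1 9-r->7
6. fire R2 via {0↦7, 1↦5, 2↦9, 3↦3}  →  V:4 E:2  edges: 1-q->0 1-q->1
final graph: no rule applies after step 6
NF nodes: {0:A, 1:C, 3:B, 8:A}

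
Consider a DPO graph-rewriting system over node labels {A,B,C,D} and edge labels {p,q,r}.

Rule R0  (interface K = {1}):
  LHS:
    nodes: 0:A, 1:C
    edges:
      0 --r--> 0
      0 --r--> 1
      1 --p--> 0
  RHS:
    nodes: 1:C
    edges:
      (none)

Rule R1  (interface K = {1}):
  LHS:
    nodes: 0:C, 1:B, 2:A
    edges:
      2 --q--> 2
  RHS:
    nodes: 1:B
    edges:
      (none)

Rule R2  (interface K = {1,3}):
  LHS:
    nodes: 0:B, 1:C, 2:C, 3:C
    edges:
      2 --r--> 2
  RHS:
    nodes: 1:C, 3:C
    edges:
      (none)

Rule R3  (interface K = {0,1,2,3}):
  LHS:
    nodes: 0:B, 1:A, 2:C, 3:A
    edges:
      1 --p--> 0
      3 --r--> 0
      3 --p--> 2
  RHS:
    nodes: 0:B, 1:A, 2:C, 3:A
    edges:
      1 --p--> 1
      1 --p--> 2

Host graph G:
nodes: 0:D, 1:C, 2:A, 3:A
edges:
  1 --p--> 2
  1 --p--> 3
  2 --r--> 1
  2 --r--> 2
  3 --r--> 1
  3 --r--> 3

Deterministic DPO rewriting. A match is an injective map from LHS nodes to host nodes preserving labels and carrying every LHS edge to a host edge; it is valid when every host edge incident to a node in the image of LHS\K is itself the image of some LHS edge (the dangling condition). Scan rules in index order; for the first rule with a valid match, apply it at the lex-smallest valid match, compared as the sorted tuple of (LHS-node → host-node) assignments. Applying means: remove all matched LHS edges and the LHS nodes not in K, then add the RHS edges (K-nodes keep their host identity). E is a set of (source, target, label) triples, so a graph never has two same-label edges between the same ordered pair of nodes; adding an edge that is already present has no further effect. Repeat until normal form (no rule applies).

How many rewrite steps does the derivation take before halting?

start.  V:4 E:6  edges: 1-p->2 1-p->3 2-r->1 2-r->2 3-r->1 3-r->3
1. fire R0 via {0↦2, 1↦1}  →  V:3 E:3  edges: 1-p->3 3-r->1 3-r->3
2. fire R0 via {0↦3, 1↦1}  →  V:2 E:0  edges: ∅
normal form: no rule applies after step 2

Answer: 2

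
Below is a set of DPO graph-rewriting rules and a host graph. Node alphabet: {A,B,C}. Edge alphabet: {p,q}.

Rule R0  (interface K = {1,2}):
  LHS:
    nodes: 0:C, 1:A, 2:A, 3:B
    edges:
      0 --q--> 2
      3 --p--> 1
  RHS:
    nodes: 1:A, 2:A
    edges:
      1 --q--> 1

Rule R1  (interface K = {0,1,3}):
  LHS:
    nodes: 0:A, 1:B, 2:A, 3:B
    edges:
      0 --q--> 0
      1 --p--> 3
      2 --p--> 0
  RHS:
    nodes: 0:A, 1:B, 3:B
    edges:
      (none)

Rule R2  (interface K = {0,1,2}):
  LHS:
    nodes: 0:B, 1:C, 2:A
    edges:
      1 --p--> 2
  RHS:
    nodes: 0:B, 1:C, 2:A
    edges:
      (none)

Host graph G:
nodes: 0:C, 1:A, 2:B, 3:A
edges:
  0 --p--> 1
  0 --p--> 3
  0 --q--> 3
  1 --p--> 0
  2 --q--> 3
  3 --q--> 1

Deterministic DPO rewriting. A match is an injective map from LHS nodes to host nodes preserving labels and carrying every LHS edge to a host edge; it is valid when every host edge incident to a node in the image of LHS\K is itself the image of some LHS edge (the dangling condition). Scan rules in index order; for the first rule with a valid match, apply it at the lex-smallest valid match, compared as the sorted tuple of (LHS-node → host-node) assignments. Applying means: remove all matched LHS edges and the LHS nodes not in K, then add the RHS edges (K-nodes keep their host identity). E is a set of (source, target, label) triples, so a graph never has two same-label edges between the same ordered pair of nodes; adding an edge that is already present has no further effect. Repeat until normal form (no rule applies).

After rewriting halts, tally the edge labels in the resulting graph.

initial: |V|=4 |E|=6  E = 0-p->1 0-p->3 0-q->3 1-p->0 2-q->3 3-q->1
step 1: apply R2 at {0↦2, 1↦0, 2↦1}  → |V|=4 |E|=5  E = 0-p->3 0-q->3 1-p->0 2-q->3 3-q->1
step 2: apply R2 at {0↦2, 1↦0, 2↦3}  → |V|=4 |E|=4  E = 0-q->3 1-p->0 2-q->3 3-q->1
halt: no rule applies after step 2
NF edges: [(0, 3, 'q'), (1, 0, 'p'), (2, 3, 'q'), (3, 1, 'q')]

Answer: p:1 q:3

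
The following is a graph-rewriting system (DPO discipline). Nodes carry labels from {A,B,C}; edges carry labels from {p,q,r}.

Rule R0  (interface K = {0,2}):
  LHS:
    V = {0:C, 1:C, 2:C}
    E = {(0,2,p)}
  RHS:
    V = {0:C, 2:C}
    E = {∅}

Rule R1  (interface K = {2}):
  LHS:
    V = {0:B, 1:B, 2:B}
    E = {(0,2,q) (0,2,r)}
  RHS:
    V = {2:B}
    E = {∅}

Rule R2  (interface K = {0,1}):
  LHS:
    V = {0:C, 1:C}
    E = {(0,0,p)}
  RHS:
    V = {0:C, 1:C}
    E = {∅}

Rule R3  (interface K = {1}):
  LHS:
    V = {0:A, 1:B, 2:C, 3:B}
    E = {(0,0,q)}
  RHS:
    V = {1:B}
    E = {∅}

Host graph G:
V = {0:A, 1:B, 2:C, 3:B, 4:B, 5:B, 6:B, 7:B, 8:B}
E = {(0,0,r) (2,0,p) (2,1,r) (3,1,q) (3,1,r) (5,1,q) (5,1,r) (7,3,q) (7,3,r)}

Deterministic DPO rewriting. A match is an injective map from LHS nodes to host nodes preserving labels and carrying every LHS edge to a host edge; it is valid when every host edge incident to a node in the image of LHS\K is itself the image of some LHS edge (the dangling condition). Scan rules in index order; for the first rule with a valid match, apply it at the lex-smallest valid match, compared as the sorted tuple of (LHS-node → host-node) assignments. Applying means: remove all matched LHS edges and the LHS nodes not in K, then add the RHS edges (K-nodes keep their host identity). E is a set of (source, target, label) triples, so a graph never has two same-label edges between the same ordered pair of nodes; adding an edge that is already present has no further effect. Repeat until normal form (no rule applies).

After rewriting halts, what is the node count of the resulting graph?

Answer: 3

Rewrite trace:
[0] host  ⇒  9 nodes, 9 edges  {0-r->0 2-p->0 2-r->1 3-q->1 3-r->1 5-q->1 5-r->1 7-q->3 7-r->3}
[1] R1 @ {0↦5, 1↦4, 2↦1}  ⇒  7 nodes, 7 edges  {0-r->0 2-p->0 2-r->1 3-q->1 3-r->1 7-q->3 7-r->3}
[2] R1 @ {0↦7, 1↦6, 2↦3}  ⇒  5 nodes, 5 edges  {0-r->0 2-p->0 2-r->1 3-q->1 3-r->1}
[3] R1 @ {0↦3, 1↦8, 2↦1}  ⇒  3 nodes, 3 edges  {0-r->0 2-p->0 2-r->1}
final graph: no rule applies after step 3
NF nodes: {0:A, 1:B, 2:C}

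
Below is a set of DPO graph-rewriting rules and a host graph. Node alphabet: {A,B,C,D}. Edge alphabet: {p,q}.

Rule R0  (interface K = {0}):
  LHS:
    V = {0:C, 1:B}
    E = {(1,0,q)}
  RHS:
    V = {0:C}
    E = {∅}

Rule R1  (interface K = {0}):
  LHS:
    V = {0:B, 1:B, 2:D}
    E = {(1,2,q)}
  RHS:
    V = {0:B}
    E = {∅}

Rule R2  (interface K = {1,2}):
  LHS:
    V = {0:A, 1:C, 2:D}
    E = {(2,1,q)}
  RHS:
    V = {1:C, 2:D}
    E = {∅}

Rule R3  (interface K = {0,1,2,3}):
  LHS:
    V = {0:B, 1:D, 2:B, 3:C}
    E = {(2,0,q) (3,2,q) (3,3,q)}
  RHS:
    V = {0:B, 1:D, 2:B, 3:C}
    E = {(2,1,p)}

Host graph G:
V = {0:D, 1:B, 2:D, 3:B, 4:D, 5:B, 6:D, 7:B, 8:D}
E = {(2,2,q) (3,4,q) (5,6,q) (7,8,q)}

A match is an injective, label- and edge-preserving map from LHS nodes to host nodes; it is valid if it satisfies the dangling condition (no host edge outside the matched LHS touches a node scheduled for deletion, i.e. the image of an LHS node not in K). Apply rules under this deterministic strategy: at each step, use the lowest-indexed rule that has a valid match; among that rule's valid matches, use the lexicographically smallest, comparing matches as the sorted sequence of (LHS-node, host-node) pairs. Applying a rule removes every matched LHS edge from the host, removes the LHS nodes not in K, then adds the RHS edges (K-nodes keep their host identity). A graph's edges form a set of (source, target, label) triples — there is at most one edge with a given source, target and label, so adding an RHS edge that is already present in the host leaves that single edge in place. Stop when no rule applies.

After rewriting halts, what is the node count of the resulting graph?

initial: |V|=9 |E|=4  E = 2-q->2 3-q->4 5-q->6 7-q->8
step 1: apply R1 at {0↦1, 1↦3, 2↦4}  → |V|=7 |E|=3  E = 2-q->2 5-q->6 7-q->8
step 2: apply R1 at {0↦1, 1↦5, 2↦6}  → |V|=5 |E|=2  E = 2-q->2 7-q->8
step 3: apply R1 at {0↦1, 1↦7, 2↦8}  → |V|=3 |E|=1  E = 2-q->2
normal form: no rule applies after step 3
NF nodes: {0:D, 1:B, 2:D}

Answer: 3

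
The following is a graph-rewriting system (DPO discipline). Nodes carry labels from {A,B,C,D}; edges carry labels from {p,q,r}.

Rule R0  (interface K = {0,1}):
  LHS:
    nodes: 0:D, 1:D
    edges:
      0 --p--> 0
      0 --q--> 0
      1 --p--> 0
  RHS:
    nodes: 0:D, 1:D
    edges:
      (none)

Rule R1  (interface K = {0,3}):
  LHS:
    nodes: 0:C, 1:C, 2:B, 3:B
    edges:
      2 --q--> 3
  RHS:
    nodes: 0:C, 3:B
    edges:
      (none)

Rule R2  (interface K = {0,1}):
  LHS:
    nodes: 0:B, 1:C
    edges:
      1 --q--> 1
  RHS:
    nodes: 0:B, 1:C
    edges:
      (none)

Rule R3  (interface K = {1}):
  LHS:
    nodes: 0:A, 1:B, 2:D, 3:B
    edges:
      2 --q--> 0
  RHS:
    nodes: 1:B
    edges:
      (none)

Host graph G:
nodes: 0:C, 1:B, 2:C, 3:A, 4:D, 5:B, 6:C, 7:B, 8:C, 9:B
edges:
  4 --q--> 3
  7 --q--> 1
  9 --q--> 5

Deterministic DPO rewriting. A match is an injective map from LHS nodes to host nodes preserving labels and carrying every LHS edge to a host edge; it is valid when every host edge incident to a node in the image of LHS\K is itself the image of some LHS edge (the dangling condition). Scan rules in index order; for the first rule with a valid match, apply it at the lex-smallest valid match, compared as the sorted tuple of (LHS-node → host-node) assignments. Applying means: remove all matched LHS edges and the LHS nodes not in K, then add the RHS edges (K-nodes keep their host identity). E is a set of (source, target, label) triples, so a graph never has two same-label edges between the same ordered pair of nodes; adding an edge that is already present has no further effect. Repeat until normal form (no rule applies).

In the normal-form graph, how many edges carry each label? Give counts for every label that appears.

initial: |V|=10 |E|=3  E = 4-q->3 7-q->1 9-q->5
step 1: apply R1 at {0↦0, 1↦2, 2↦7, 3↦1}  → |V|=8 |E|=2  E = 4-q->3 9-q->5
step 2: apply R1 at {0↦0, 1↦6, 2↦9, 3↦5}  → |V|=6 |E|=1  E = 4-q->3
step 3: apply R3 at {0↦3, 1↦1, 2↦4, 3↦5}  → |V|=3 |E|=0  E = ∅
normal form: no rule applies after step 3
NF edges: []

Answer: (no edges)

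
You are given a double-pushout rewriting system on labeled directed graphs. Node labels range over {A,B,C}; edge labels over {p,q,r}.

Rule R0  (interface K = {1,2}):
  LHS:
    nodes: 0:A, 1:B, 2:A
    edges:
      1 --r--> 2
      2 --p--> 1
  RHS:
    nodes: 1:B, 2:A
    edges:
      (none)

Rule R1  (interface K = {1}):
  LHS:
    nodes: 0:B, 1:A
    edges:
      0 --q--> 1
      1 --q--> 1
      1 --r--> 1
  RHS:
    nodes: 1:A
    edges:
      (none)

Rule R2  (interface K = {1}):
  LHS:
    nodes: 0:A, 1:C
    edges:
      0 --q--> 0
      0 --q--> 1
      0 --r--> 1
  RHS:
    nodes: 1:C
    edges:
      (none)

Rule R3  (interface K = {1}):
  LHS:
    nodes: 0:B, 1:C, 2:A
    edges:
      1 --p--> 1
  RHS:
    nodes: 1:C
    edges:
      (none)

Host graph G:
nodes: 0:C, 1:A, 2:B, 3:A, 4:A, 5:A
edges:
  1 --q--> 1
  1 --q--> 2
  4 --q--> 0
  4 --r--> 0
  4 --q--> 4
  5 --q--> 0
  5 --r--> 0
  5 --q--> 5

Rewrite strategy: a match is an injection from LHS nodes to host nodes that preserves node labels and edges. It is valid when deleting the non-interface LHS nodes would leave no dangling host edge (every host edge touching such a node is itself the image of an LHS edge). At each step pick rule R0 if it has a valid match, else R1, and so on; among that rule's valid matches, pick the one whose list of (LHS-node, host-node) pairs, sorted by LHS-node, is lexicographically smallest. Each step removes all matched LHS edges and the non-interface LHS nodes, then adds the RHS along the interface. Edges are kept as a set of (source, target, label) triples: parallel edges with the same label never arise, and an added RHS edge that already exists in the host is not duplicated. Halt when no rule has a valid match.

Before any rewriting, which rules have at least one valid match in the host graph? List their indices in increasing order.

Answer: [R2]

Derivation:
R0: no valid match — LHS pattern not found
R1: no valid match — LHS pattern not found
R2: 2 valid matches — {0↦4, 1↦0}, {0↦5, 1↦0}
R3: no valid match — LHS pattern not found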